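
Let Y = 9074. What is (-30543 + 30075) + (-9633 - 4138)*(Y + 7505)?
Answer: -228309877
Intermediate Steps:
(-30543 + 30075) + (-9633 - 4138)*(Y + 7505) = (-30543 + 30075) + (-9633 - 4138)*(9074 + 7505) = -468 - 13771*16579 = -468 - 228309409 = -228309877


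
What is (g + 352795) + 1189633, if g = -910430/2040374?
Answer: 1573564538821/1020187 ≈ 1.5424e+6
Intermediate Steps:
g = -455215/1020187 (g = -910430*1/2040374 = -455215/1020187 ≈ -0.44621)
(g + 352795) + 1189633 = (-455215/1020187 + 352795) + 1189633 = 359916417450/1020187 + 1189633 = 1573564538821/1020187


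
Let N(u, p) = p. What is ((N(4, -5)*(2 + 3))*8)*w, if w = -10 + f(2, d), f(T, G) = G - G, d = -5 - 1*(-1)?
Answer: 2000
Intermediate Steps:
d = -4 (d = -5 + 1 = -4)
f(T, G) = 0
w = -10 (w = -10 + 0 = -10)
((N(4, -5)*(2 + 3))*8)*w = (-5*(2 + 3)*8)*(-10) = (-5*5*8)*(-10) = -25*8*(-10) = -200*(-10) = 2000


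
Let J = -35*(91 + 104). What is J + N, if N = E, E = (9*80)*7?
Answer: -1785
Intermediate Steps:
E = 5040 (E = 720*7 = 5040)
N = 5040
J = -6825 (J = -35*195 = -6825)
J + N = -6825 + 5040 = -1785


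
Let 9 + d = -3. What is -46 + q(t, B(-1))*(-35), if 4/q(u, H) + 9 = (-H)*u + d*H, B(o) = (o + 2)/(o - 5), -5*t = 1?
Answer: -5506/211 ≈ -26.095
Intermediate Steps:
t = -⅕ (t = -⅕*1 = -⅕ ≈ -0.20000)
d = -12 (d = -9 - 3 = -12)
B(o) = (2 + o)/(-5 + o)
q(u, H) = 4/(-9 - 12*H - H*u) (q(u, H) = 4/(-9 + ((-H)*u - 12*H)) = 4/(-9 + (-H*u - 12*H)) = 4/(-9 + (-12*H - H*u)) = 4/(-9 - 12*H - H*u))
-46 + q(t, B(-1))*(-35) = -46 - 4/(9 + 12*((2 - 1)/(-5 - 1)) + ((2 - 1)/(-5 - 1))*(-⅕))*(-35) = -46 - 4/(9 + 12*(1/(-6)) + (1/(-6))*(-⅕))*(-35) = -46 - 4/(9 + 12*(-⅙*1) - ⅙*1*(-⅕))*(-35) = -46 - 4/(9 + 12*(-⅙) - ⅙*(-⅕))*(-35) = -46 - 4/(9 - 2 + 1/30)*(-35) = -46 - 4/211/30*(-35) = -46 - 4*30/211*(-35) = -46 - 120/211*(-35) = -46 + 4200/211 = -5506/211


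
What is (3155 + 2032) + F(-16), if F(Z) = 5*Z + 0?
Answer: 5107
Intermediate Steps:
F(Z) = 5*Z
(3155 + 2032) + F(-16) = (3155 + 2032) + 5*(-16) = 5187 - 80 = 5107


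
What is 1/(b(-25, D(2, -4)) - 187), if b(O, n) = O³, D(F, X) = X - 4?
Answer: -1/15812 ≈ -6.3243e-5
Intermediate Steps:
D(F, X) = -4 + X
1/(b(-25, D(2, -4)) - 187) = 1/((-25)³ - 187) = 1/(-15625 - 187) = 1/(-15812) = -1/15812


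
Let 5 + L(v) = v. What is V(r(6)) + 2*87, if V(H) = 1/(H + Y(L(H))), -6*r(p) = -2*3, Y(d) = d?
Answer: 521/3 ≈ 173.67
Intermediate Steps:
L(v) = -5 + v
r(p) = 1 (r(p) = -(-1)*3/3 = -⅙*(-6) = 1)
V(H) = 1/(-5 + 2*H) (V(H) = 1/(H + (-5 + H)) = 1/(-5 + 2*H))
V(r(6)) + 2*87 = 1/(-5 + 2*1) + 2*87 = 1/(-5 + 2) + 174 = 1/(-3) + 174 = -⅓ + 174 = 521/3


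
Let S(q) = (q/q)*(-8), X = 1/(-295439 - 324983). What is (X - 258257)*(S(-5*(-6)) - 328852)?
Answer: 26346343390135650/310211 ≈ 8.4930e+10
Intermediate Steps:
X = -1/620422 (X = 1/(-620422) = -1/620422 ≈ -1.6118e-6)
S(q) = -8 (S(q) = 1*(-8) = -8)
(X - 258257)*(S(-5*(-6)) - 328852) = (-1/620422 - 258257)*(-8 - 328852) = -160228324455/620422*(-328860) = 26346343390135650/310211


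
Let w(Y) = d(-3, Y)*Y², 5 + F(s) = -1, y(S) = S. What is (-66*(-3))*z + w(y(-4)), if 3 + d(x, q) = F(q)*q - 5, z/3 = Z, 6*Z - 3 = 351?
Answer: 35302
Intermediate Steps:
Z = 59 (Z = ½ + (⅙)*351 = ½ + 117/2 = 59)
F(s) = -6 (F(s) = -5 - 1 = -6)
z = 177 (z = 3*59 = 177)
d(x, q) = -8 - 6*q (d(x, q) = -3 + (-6*q - 5) = -3 + (-5 - 6*q) = -8 - 6*q)
w(Y) = Y²*(-8 - 6*Y) (w(Y) = (-8 - 6*Y)*Y² = Y²*(-8 - 6*Y))
(-66*(-3))*z + w(y(-4)) = -66*(-3)*177 + (-4)²*(-8 - 6*(-4)) = 198*177 + 16*(-8 + 24) = 35046 + 16*16 = 35046 + 256 = 35302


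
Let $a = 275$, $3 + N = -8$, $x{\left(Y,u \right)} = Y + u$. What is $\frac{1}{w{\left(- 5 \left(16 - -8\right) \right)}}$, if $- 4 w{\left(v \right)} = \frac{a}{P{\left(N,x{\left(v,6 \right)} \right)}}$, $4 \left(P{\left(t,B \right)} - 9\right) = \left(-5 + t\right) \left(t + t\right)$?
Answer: $- \frac{388}{275} \approx -1.4109$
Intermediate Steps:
$N = -11$ ($N = -3 - 8 = -11$)
$P{\left(t,B \right)} = 9 + \frac{t \left(-5 + t\right)}{2}$ ($P{\left(t,B \right)} = 9 + \frac{\left(-5 + t\right) \left(t + t\right)}{4} = 9 + \frac{\left(-5 + t\right) 2 t}{4} = 9 + \frac{2 t \left(-5 + t\right)}{4} = 9 + \frac{t \left(-5 + t\right)}{2}$)
$w{\left(v \right)} = - \frac{275}{388}$ ($w{\left(v \right)} = - \frac{275 \frac{1}{9 + \frac{\left(-11\right)^{2}}{2} - - \frac{55}{2}}}{4} = - \frac{275 \frac{1}{9 + \frac{1}{2} \cdot 121 + \frac{55}{2}}}{4} = - \frac{275 \frac{1}{9 + \frac{121}{2} + \frac{55}{2}}}{4} = - \frac{275 \cdot \frac{1}{97}}{4} = \left(- \frac{1}{4}\right) \frac{275}{97} = - \frac{275}{388}$)
$\frac{1}{w{\left(- 5 \left(16 - -8\right) \right)}} = \frac{1}{- \frac{275}{388}} = - \frac{388}{275}$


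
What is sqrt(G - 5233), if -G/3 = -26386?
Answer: 5*sqrt(2957) ≈ 271.89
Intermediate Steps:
G = 79158 (G = -3*(-26386) = 79158)
sqrt(G - 5233) = sqrt(79158 - 5233) = sqrt(73925) = 5*sqrt(2957)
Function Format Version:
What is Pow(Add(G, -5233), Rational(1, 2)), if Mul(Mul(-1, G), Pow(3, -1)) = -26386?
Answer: Mul(5, Pow(2957, Rational(1, 2))) ≈ 271.89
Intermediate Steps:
G = 79158 (G = Mul(-3, -26386) = 79158)
Pow(Add(G, -5233), Rational(1, 2)) = Pow(Add(79158, -5233), Rational(1, 2)) = Pow(73925, Rational(1, 2)) = Mul(5, Pow(2957, Rational(1, 2)))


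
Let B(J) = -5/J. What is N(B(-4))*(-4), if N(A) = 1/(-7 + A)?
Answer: 16/23 ≈ 0.69565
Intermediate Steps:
N(B(-4))*(-4) = -4/(-7 - 5/(-4)) = -4/(-7 - 5*(-1/4)) = -4/(-7 + 5/4) = -4/(-23/4) = -4/23*(-4) = 16/23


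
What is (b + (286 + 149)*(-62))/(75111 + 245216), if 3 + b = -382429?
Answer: -58486/45761 ≈ -1.2781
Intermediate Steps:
b = -382432 (b = -3 - 382429 = -382432)
(b + (286 + 149)*(-62))/(75111 + 245216) = (-382432 + (286 + 149)*(-62))/(75111 + 245216) = (-382432 + 435*(-62))/320327 = (-382432 - 26970)*(1/320327) = -409402*1/320327 = -58486/45761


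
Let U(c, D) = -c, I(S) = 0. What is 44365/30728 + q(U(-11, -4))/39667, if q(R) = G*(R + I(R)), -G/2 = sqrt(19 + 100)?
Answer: 44365/30728 - 22*sqrt(119)/39667 ≈ 1.4377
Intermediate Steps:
G = -2*sqrt(119) (G = -2*sqrt(19 + 100) = -2*sqrt(119) ≈ -21.817)
q(R) = -2*R*sqrt(119) (q(R) = (-2*sqrt(119))*(R + 0) = (-2*sqrt(119))*R = -2*R*sqrt(119))
44365/30728 + q(U(-11, -4))/39667 = 44365/30728 - 2*(-1*(-11))*sqrt(119)/39667 = 44365*(1/30728) - 2*11*sqrt(119)*(1/39667) = 44365/30728 - 22*sqrt(119)*(1/39667) = 44365/30728 - 22*sqrt(119)/39667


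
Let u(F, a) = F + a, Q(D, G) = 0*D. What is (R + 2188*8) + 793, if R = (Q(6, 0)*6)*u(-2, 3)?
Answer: 18297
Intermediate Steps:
Q(D, G) = 0
R = 0 (R = (0*6)*(-2 + 3) = 0*1 = 0)
(R + 2188*8) + 793 = (0 + 2188*8) + 793 = (0 + 17504) + 793 = 17504 + 793 = 18297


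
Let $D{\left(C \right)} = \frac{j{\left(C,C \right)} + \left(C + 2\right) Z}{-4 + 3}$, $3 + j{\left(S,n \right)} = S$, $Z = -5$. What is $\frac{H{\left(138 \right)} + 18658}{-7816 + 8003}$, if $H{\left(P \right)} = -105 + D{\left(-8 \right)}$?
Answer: $\frac{18534}{187} \approx 99.112$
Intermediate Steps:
$j{\left(S,n \right)} = -3 + S$
$D{\left(C \right)} = 13 + 4 C$ ($D{\left(C \right)} = \frac{\left(-3 + C\right) + \left(C + 2\right) \left(-5\right)}{-4 + 3} = \frac{\left(-3 + C\right) + \left(2 + C\right) \left(-5\right)}{-1} = \left(\left(-3 + C\right) - \left(10 + 5 C\right)\right) \left(-1\right) = \left(-13 - 4 C\right) \left(-1\right) = 13 + 4 C$)
$H{\left(P \right)} = -124$ ($H{\left(P \right)} = -105 + \left(13 + 4 \left(-8\right)\right) = -105 + \left(13 - 32\right) = -105 - 19 = -124$)
$\frac{H{\left(138 \right)} + 18658}{-7816 + 8003} = \frac{-124 + 18658}{-7816 + 8003} = \frac{18534}{187}$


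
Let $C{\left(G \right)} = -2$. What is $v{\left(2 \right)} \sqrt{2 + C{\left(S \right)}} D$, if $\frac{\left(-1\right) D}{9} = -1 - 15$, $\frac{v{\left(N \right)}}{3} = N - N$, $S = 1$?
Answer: $0$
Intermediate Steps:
$v{\left(N \right)} = 0$ ($v{\left(N \right)} = 3 \left(N - N\right) = 3 \cdot 0 = 0$)
$D = 144$ ($D = - 9 \left(-1 - 15\right) = \left(-9\right) \left(-16\right) = 144$)
$v{\left(2 \right)} \sqrt{2 + C{\left(S \right)}} D = 0 \sqrt{2 - 2} \cdot 144 = 0 \sqrt{0} \cdot 144 = 0 \cdot 0 \cdot 144 = 0 \cdot 144 = 0$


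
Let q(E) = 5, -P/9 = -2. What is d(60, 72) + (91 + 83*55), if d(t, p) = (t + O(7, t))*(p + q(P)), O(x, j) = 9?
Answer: 9969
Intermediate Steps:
P = 18 (P = -9*(-2) = 18)
d(t, p) = (5 + p)*(9 + t) (d(t, p) = (t + 9)*(p + 5) = (9 + t)*(5 + p) = (5 + p)*(9 + t))
d(60, 72) + (91 + 83*55) = (45 + 5*60 + 9*72 + 72*60) + (91 + 83*55) = (45 + 300 + 648 + 4320) + (91 + 4565) = 5313 + 4656 = 9969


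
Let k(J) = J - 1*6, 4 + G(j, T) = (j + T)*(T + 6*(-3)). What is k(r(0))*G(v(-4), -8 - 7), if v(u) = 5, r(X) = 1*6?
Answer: 0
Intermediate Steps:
r(X) = 6
G(j, T) = -4 + (-18 + T)*(T + j) (G(j, T) = -4 + (j + T)*(T + 6*(-3)) = -4 + (T + j)*(T - 18) = -4 + (T + j)*(-18 + T) = -4 + (-18 + T)*(T + j))
k(J) = -6 + J (k(J) = J - 6 = -6 + J)
k(r(0))*G(v(-4), -8 - 7) = (-6 + 6)*(-4 + (-8 - 7)² - 18*(-8 - 7) - 18*5 + (-8 - 7)*5) = 0*(-4 + (-15)² - 18*(-15) - 90 - 15*5) = 0*(-4 + 225 + 270 - 90 - 75) = 0*326 = 0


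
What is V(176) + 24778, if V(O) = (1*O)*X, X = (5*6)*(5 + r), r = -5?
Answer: 24778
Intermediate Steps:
X = 0 (X = (5*6)*(5 - 5) = 30*0 = 0)
V(O) = 0 (V(O) = (1*O)*0 = O*0 = 0)
V(176) + 24778 = 0 + 24778 = 24778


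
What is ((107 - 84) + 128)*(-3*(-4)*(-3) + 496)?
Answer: 69460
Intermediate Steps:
((107 - 84) + 128)*(-3*(-4)*(-3) + 496) = (23 + 128)*(12*(-3) + 496) = 151*(-36 + 496) = 151*460 = 69460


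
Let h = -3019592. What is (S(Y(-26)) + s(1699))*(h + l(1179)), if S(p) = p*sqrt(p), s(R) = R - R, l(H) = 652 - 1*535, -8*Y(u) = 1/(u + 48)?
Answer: 3019475*I*sqrt(11)/7744 ≈ 1293.2*I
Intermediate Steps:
Y(u) = -1/(8*(48 + u)) (Y(u) = -1/(8*(u + 48)) = -1/(8*(48 + u)))
l(H) = 117 (l(H) = 652 - 535 = 117)
s(R) = 0
S(p) = p**(3/2)
(S(Y(-26)) + s(1699))*(h + l(1179)) = ((-1/(384 + 8*(-26)))**(3/2) + 0)*(-3019592 + 117) = ((-1/(384 - 208))**(3/2) + 0)*(-3019475) = ((-1/176)**(3/2) + 0)*(-3019475) = (-I*sqrt(11)/7744 + 0)*(-3019475) = -I*sqrt(11)/7744*(-3019475) = 3019475*I*sqrt(11)/7744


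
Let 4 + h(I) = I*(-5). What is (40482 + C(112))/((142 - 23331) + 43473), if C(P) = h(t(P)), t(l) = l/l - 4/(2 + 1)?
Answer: 121439/60852 ≈ 1.9956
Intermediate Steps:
t(l) = -⅓ (t(l) = 1 - 4/3 = -⅓)
h(I) = -4 - 5*I (h(I) = -4 + I*(-5) = -4 - 5*I)
C(P) = -7/3 (C(P) = -4 - 5*(-⅓) = -4 + 5/3 = -7/3)
(40482 + C(112))/((142 - 23331) + 43473) = (40482 - 7/3)/((142 - 23331) + 43473) = 121439/(3*(-23189 + 43473)) = (121439/3)/20284 = (121439/3)*(1/20284) = 121439/60852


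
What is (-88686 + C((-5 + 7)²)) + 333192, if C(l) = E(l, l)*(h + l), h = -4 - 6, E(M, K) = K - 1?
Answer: 244488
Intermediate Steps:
E(M, K) = -1 + K
h = -10
C(l) = (-1 + l)*(-10 + l)
(-88686 + C((-5 + 7)²)) + 333192 = (-88686 + (-1 + (-5 + 7)²)*(-10 + (-5 + 7)²)) + 333192 = (-88686 + (-1 + 2²)*(-10 + 2²)) + 333192 = (-88686 + (-1 + 4)*(-10 + 4)) + 333192 = (-88686 + 3*(-6)) + 333192 = (-88686 - 18) + 333192 = -88704 + 333192 = 244488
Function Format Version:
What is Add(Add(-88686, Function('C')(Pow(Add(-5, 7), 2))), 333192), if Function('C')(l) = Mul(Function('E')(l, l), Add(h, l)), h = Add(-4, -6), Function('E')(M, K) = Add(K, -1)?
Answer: 244488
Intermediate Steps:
Function('E')(M, K) = Add(-1, K)
h = -10
Function('C')(l) = Mul(Add(-1, l), Add(-10, l))
Add(Add(-88686, Function('C')(Pow(Add(-5, 7), 2))), 333192) = Add(Add(-88686, Mul(Add(-1, Pow(Add(-5, 7), 2)), Add(-10, Pow(Add(-5, 7), 2)))), 333192) = Add(Add(-88686, Mul(Add(-1, Pow(2, 2)), Add(-10, Pow(2, 2)))), 333192) = Add(Add(-88686, Mul(Add(-1, 4), Add(-10, 4))), 333192) = Add(Add(-88686, Mul(3, -6)), 333192) = Add(Add(-88686, -18), 333192) = Add(-88704, 333192) = 244488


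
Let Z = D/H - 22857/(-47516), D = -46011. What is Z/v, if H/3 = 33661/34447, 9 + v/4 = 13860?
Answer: -1321188499013/4663955597616 ≈ -0.28328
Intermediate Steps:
v = 55404 (v = -36 + 4*13860 = -36 + 55440 = 55404)
H = 100983/34447 (H = 3*(33661/34447) = 100983/34447 ≈ 2.9315)
Z = -25102581481247/1599436076 (Z = -46011/100983/34447 - 22857/(-47516) = -46011*34447/100983 - 22857*(-1/47516) = -528313639/33661 + 22857/47516 = -25102581481247/1599436076 ≈ -15695.)
Z/v = -25102581481247/1599436076/55404 = -25102581481247/1599436076*1/55404 = -1321188499013/4663955597616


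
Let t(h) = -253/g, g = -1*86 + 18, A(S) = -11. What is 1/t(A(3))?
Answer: 68/253 ≈ 0.26877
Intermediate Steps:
g = -68 (g = -86 + 18 = -68)
t(h) = 253/68 (t(h) = -253/(-68) = -253*(-1/68) = 253/68)
1/t(A(3)) = 1/(253/68) = 68/253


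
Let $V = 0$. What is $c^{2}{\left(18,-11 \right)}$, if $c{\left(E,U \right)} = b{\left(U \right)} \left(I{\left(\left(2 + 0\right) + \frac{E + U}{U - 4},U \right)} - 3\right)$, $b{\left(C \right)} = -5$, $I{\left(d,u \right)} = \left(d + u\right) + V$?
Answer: $\frac{34969}{9} \approx 3885.4$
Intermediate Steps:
$I{\left(d,u \right)} = d + u$ ($I{\left(d,u \right)} = \left(d + u\right) + 0 = d + u$)
$c{\left(E,U \right)} = 5 - 5 U - \frac{5 \left(E + U\right)}{-4 + U}$ ($c{\left(E,U \right)} = - 5 \left(\left(\left(\left(2 + 0\right) + \frac{E + U}{U - 4}\right) + U\right) - 3\right) = - 5 \left(\left(\left(2 + \frac{E + U}{-4 + U}\right) + U\right) - 3\right) = - 5 \left(\left(2 + U + \frac{E + U}{-4 + U}\right) - 3\right) = - 5 \left(-1 + U + \frac{E + U}{-4 + U}\right) = 5 - 5 U - \frac{5 \left(E + U\right)}{-4 + U}$)
$c^{2}{\left(18,-11 \right)} = \left(\frac{5 \left(-4 - 18 - \left(-11\right)^{2} + 4 \left(-11\right)\right)}{-4 - 11}\right)^{2} = \left(\frac{5 \left(-4 - 18 - 121 - 44\right)}{-15}\right)^{2} = \left(5 \left(- \frac{1}{15}\right) \left(-4 - 18 - 121 - 44\right)\right)^{2} = \left(5 \left(- \frac{1}{15}\right) \left(-187\right)\right)^{2} = \left(\frac{187}{3}\right)^{2} = \frac{34969}{9}$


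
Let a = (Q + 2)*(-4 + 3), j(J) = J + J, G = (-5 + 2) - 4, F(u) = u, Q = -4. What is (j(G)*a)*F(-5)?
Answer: 140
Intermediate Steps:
G = -7 (G = -3 - 4 = -7)
j(J) = 2*J
a = 2 (a = (-4 + 2)*(-4 + 3) = -2*(-1) = 2)
(j(G)*a)*F(-5) = ((2*(-7))*2)*(-5) = -14*2*(-5) = -28*(-5) = 140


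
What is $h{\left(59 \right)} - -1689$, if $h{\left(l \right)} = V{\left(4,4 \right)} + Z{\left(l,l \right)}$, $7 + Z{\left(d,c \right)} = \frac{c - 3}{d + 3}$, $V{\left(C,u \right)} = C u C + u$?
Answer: $\frac{54278}{31} \approx 1750.9$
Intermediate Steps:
$V{\left(C,u \right)} = u + u C^{2}$ ($V{\left(C,u \right)} = u C^{2} + u = u + u C^{2}$)
$Z{\left(d,c \right)} = -7 + \frac{-3 + c}{3 + d}$ ($Z{\left(d,c \right)} = -7 + \frac{c - 3}{d + 3} = -7 + \frac{-3 + c}{3 + d}$)
$h{\left(l \right)} = 68 + \frac{-24 - 6 l}{3 + l}$ ($h{\left(l \right)} = 4 \left(1 + 4^{2}\right) + \frac{-24 + l - 7 l}{3 + l} = 4 \left(1 + 16\right) + \frac{-24 - 6 l}{3 + l} = 4 \cdot 17 + \frac{-24 - 6 l}{3 + l} = 68 + \frac{-24 - 6 l}{3 + l}$)
$h{\left(59 \right)} - -1689 = \frac{2 \left(90 + 31 \cdot 59\right)}{3 + 59} - -1689 = \frac{2 \left(90 + 1829\right)}{62} + 1689 = 2 \cdot \frac{1}{62} \cdot 1919 + 1689 = \frac{1919}{31} + 1689 = \frac{54278}{31}$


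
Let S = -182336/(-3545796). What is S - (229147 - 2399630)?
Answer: 1924022530451/886449 ≈ 2.1705e+6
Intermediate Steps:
S = 45584/886449 (S = -182336*(-1/3545796) = 45584/886449 ≈ 0.051423)
S - (229147 - 2399630) = 45584/886449 - (229147 - 2399630) = 45584/886449 - 1*(-2170483) = 45584/886449 + 2170483 = 1924022530451/886449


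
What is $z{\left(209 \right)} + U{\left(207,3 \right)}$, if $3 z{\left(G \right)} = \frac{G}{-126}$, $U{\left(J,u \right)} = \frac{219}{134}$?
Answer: $\frac{13694}{12663} \approx 1.0814$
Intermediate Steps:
$U{\left(J,u \right)} = \frac{219}{134}$ ($U{\left(J,u \right)} = 219 \cdot \frac{1}{134} = \frac{219}{134}$)
$z{\left(G \right)} = - \frac{G}{378}$ ($z{\left(G \right)} = \frac{G \frac{1}{-126}}{3} = \frac{G \left(- \frac{1}{126}\right)}{3} = \frac{\left(- \frac{1}{126}\right) G}{3} = - \frac{G}{378}$)
$z{\left(209 \right)} + U{\left(207,3 \right)} = \left(- \frac{1}{378}\right) 209 + \frac{219}{134} = - \frac{209}{378} + \frac{219}{134} = \frac{13694}{12663}$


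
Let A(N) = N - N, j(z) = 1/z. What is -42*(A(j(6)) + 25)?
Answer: -1050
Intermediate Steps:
A(N) = 0
-42*(A(j(6)) + 25) = -42*(0 + 25) = -42*25 = -1050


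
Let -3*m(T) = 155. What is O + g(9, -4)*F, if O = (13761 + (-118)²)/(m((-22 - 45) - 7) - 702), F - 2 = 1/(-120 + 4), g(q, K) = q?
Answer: -704823/37468 ≈ -18.811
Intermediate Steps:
m(T) = -155/3 (m(T) = -⅓*155 = -155/3)
F = 231/116 (F = 2 + 1/(-120 + 4) = 2 + 1/(-116) = 2 - 1/116 = 231/116 ≈ 1.9914)
O = -11865/323 (O = (13761 + (-118)²)/(-155/3 - 702) = (13761 + 13924)/(-2261/3) = 27685*(-3/2261) = -11865/323 ≈ -36.734)
O + g(9, -4)*F = -11865/323 + 9*(231/116) = -11865/323 + 2079/116 = -704823/37468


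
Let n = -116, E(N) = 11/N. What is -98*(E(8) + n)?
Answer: 44933/4 ≈ 11233.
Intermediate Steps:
-98*(E(8) + n) = -98*(11/8 - 116) = -98*(-917/8) = 44933/4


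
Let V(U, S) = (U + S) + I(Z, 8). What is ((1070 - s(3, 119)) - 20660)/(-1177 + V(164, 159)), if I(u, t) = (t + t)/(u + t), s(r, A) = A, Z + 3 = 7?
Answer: 59127/2558 ≈ 23.115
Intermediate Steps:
Z = 4 (Z = -3 + 7 = 4)
I(u, t) = 2*t/(t + u) (I(u, t) = (2*t)/(t + u) = 2*t/(t + u))
V(U, S) = 4/3 + S + U (V(U, S) = (U + S) + 2*8/(8 + 4) = (S + U) + 2*8/12 = (S + U) + 2*8*(1/12) = (S + U) + 4/3 = 4/3 + S + U)
((1070 - s(3, 119)) - 20660)/(-1177 + V(164, 159)) = ((1070 - 1*119) - 20660)/(-1177 + (4/3 + 159 + 164)) = ((1070 - 119) - 20660)/(-1177 + 973/3) = (951 - 20660)/(-2558/3) = -19709*(-3/2558) = 59127/2558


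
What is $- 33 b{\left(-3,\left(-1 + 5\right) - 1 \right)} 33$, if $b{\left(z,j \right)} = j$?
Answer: $-3267$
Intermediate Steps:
$- 33 b{\left(-3,\left(-1 + 5\right) - 1 \right)} 33 = - 33 \left(\left(-1 + 5\right) - 1\right) 33 = - 33 \left(4 - 1\right) 33 = \left(-33\right) 3 \cdot 33 = \left(-99\right) 33 = -3267$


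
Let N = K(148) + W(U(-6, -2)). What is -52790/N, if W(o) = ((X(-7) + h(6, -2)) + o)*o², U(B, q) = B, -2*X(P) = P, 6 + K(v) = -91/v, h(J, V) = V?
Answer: 1562584/4991 ≈ 313.08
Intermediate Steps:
K(v) = -6 - 91/v
X(P) = -P/2
W(o) = o²*(3/2 + o) (W(o) = ((-½*(-7) - 2) + o)*o² = ((7/2 - 2) + o)*o² = (3/2 + o)*o² = o²*(3/2 + o))
N = -24955/148 (N = (-6 - 91/148) + (-6)²*(3/2 - 6) = (-6 - 91*1/148) + 36*(-9/2) = (-6 - 91/148) - 162 = -979/148 - 162 = -24955/148 ≈ -168.61)
-52790/N = -52790/(-24955/148) = -52790*(-148/24955) = 1562584/4991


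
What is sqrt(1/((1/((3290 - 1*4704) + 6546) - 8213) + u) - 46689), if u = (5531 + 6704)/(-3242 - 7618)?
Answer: I*sqrt(6115758131216112269860155)/11445054473 ≈ 216.08*I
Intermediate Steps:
u = -2447/2172 (u = 12235/(-10860) = 12235*(-1/10860) = -2447/2172 ≈ -1.1266)
sqrt(1/((1/((3290 - 1*4704) + 6546) - 8213) + u) - 46689) = sqrt(1/((1/((3290 - 1*4704) + 6546) - 8213) - 2447/2172) - 46689) = sqrt(1/((1/((3290 - 4704) + 6546) - 8213) - 2447/2172) - 46689) = sqrt(1/((1/(-1414 + 6546) - 8213) - 2447/2172) - 46689) = sqrt(1/((1/5132 - 8213) - 2447/2172) - 46689) = sqrt(1/(-42149115/5132 - 2447/2172) - 46689) = sqrt(1/(-11445054473/1393338) - 46689) = sqrt(-1393338/11445054473 - 46689) = sqrt(-534358149683235/11445054473) = I*sqrt(6115758131216112269860155)/11445054473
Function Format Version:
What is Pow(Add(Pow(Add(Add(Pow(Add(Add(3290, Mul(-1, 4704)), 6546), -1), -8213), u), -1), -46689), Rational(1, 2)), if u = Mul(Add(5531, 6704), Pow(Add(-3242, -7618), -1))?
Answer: Mul(Rational(1, 11445054473), I, Pow(6115758131216112269860155, Rational(1, 2))) ≈ Mul(216.08, I)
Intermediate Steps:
u = Rational(-2447, 2172) (u = Mul(12235, Pow(-10860, -1)) = Mul(12235, Rational(-1, 10860)) = Rational(-2447, 2172) ≈ -1.1266)
Pow(Add(Pow(Add(Add(Pow(Add(Add(3290, Mul(-1, 4704)), 6546), -1), -8213), u), -1), -46689), Rational(1, 2)) = Pow(Add(Pow(Add(Add(Pow(Add(Add(3290, Mul(-1, 4704)), 6546), -1), -8213), Rational(-2447, 2172)), -1), -46689), Rational(1, 2)) = Pow(Add(Pow(Add(Add(Pow(Add(Add(3290, -4704), 6546), -1), -8213), Rational(-2447, 2172)), -1), -46689), Rational(1, 2)) = Pow(Add(Pow(Add(Add(Pow(Add(-1414, 6546), -1), -8213), Rational(-2447, 2172)), -1), -46689), Rational(1, 2)) = Pow(Add(Pow(Add(Add(Pow(5132, -1), -8213), Rational(-2447, 2172)), -1), -46689), Rational(1, 2)) = Pow(Add(Pow(Add(Add(Rational(1, 5132), -8213), Rational(-2447, 2172)), -1), -46689), Rational(1, 2)) = Pow(Add(Pow(Add(Rational(-42149115, 5132), Rational(-2447, 2172)), -1), -46689), Rational(1, 2)) = Pow(Add(Pow(Rational(-11445054473, 1393338), -1), -46689), Rational(1, 2)) = Pow(Add(Rational(-1393338, 11445054473), -46689), Rational(1, 2)) = Pow(Rational(-534358149683235, 11445054473), Rational(1, 2)) = Mul(Rational(1, 11445054473), I, Pow(6115758131216112269860155, Rational(1, 2)))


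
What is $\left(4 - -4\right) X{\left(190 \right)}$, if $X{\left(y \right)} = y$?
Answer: $1520$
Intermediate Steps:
$\left(4 - -4\right) X{\left(190 \right)} = \left(4 - -4\right) 190 = \left(4 + 4\right) 190 = 8 \cdot 190 = 1520$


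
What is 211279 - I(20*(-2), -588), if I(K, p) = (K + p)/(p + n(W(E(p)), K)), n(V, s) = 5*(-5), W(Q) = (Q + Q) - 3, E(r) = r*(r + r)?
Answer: 129513399/613 ≈ 2.1128e+5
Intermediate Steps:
E(r) = 2*r² (E(r) = r*(2*r) = 2*r²)
W(Q) = -3 + 2*Q (W(Q) = 2*Q - 3 = -3 + 2*Q)
n(V, s) = -25
I(K, p) = (K + p)/(-25 + p) (I(K, p) = (K + p)/(p - 25) = (K + p)/(-25 + p))
211279 - I(20*(-2), -588) = 211279 - (20*(-2) - 588)/(-25 - 588) = 211279 - (-40 - 588)/(-613) = 211279 - (-1)*(-628)/613 = 211279 - 1*628/613 = 211279 - 628/613 = 129513399/613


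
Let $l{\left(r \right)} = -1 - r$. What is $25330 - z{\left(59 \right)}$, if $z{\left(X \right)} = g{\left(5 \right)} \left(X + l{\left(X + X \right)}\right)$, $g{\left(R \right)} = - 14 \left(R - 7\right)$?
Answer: $27010$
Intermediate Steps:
$g{\left(R \right)} = 98 - 14 R$ ($g{\left(R \right)} = - 14 \left(-7 + R\right) = 98 - 14 R$)
$z{\left(X \right)} = -28 - 28 X$ ($z{\left(X \right)} = \left(98 - 70\right) \left(X - \left(1 + 2 X\right)\right) = 28 \left(X - \left(1 + 2 X\right)\right) = 28 \left(-1 - X\right) = -28 - 28 X$)
$25330 - z{\left(59 \right)} = 25330 - \left(-28 - 1652\right) = 25330 - -1680 = 25330 + 1680 = 27010$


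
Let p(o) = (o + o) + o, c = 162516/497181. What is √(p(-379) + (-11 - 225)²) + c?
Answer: 54172/165727 + √54559 ≈ 233.91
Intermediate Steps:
c = 54172/165727 (c = 162516*(1/497181) = 54172/165727 ≈ 0.32687)
p(o) = 3*o (p(o) = 2*o + o = 3*o)
√(p(-379) + (-11 - 225)²) + c = √(3*(-379) + (-11 - 225)²) + 54172/165727 = √(-1137 + (-236)²) + 54172/165727 = √(-1137 + 55696) + 54172/165727 = √54559 + 54172/165727 = 54172/165727 + √54559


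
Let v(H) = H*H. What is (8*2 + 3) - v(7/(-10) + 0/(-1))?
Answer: 1851/100 ≈ 18.510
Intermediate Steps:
v(H) = H²
(8*2 + 3) - v(7/(-10) + 0/(-1)) = (8*2 + 3) - (7/(-10) + 0/(-1))² = (16 + 3) - (7*(-⅒) + 0*(-1))² = 19 - (-7/10 + 0)² = 19 - (-7/10)² = 19 - 1*49/100 = 19 - 49/100 = 1851/100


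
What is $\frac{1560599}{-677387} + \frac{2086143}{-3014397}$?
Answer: $- \frac{2039130364048}{680637780213} \approx -2.9959$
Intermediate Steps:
$\frac{1560599}{-677387} + \frac{2086143}{-3014397} = 1560599 \left(- \frac{1}{677387}\right) + 2086143 \left(- \frac{1}{3014397}\right) = - \frac{1560599}{677387} - \frac{695381}{1004799} = - \frac{2039130364048}{680637780213}$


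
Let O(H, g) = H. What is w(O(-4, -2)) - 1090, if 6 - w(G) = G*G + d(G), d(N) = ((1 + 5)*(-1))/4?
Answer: -2197/2 ≈ -1098.5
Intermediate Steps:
d(N) = -3/2 (d(N) = (6*(-1))*(¼) = -6*¼ = -3/2)
w(G) = 15/2 - G² (w(G) = 6 - (G*G - 3/2) = 6 - (G² - 3/2) = 6 - (-3/2 + G²) = 6 + (3/2 - G²) = 15/2 - G²)
w(O(-4, -2)) - 1090 = (15/2 - 1*(-4)²) - 1090 = (15/2 - 1*16) - 1090 = (15/2 - 16) - 1090 = -17/2 - 1090 = -2197/2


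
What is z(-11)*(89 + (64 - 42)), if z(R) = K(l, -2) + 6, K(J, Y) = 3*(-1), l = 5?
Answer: 333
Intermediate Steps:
K(J, Y) = -3
z(R) = 3 (z(R) = -3 + 6 = 3)
z(-11)*(89 + (64 - 42)) = 3*(89 + (64 - 42)) = 3*(89 + 22) = 3*111 = 333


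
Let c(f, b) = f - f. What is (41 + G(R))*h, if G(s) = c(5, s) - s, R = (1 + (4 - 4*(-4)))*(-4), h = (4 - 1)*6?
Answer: 2250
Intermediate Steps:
c(f, b) = 0
h = 18 (h = 3*6 = 18)
R = -84 (R = (1 + (4 + 16))*(-4) = (1 + 20)*(-4) = 21*(-4) = -84)
G(s) = -s (G(s) = 0 - s = -s)
(41 + G(R))*h = (41 - 1*(-84))*18 = (41 + 84)*18 = 125*18 = 2250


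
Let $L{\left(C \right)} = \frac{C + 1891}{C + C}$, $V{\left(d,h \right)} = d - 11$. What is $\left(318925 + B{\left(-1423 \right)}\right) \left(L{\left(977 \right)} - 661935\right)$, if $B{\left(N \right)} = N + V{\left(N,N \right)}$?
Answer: $- \frac{204404039492148}{977} \approx -2.0922 \cdot 10^{11}$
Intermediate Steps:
$V{\left(d,h \right)} = -11 + d$
$B{\left(N \right)} = -11 + 2 N$ ($B{\left(N \right)} = N + \left(-11 + N\right) = -11 + 2 N$)
$L{\left(C \right)} = \frac{1891 + C}{2 C}$
$\left(318925 + B{\left(-1423 \right)}\right) \left(L{\left(977 \right)} - 661935\right) = \left(318925 + \left(-11 + 2 \left(-1423\right)\right)\right) \left(\frac{1891 + 977}{2 \cdot 977} - 661935\right) = \left(318925 - 2857\right) \left(\frac{1}{2} \cdot \frac{1}{977} \cdot 2868 - 661935\right) = \left(318925 - 2857\right) \left(\frac{1434}{977} - 661935\right) = 316068 \left(- \frac{646709061}{977}\right) = - \frac{204404039492148}{977}$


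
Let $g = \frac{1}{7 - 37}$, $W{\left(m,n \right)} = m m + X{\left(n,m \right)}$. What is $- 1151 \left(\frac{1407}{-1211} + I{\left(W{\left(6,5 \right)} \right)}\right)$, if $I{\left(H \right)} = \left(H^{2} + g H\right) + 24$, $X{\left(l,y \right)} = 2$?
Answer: $- \frac{4377434858}{2595} \approx -1.6869 \cdot 10^{6}$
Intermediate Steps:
$W{\left(m,n \right)} = 2 + m^{2}$ ($W{\left(m,n \right)} = m m + 2 = m^{2} + 2 = 2 + m^{2}$)
$g = - \frac{1}{30}$ ($g = \frac{1}{-30} = - \frac{1}{30} \approx -0.033333$)
$I{\left(H \right)} = 24 + H^{2} - \frac{H}{30}$ ($I{\left(H \right)} = \left(H^{2} - \frac{H}{30}\right) + 24 = 24 + H^{2} - \frac{H}{30}$)
$- 1151 \left(\frac{1407}{-1211} + I{\left(W{\left(6,5 \right)} \right)}\right) = - 1151 \left(\frac{1407}{-1211} + \left(24 + \left(2 + 6^{2}\right)^{2} - \frac{2 + 6^{2}}{30}\right)\right) = - 1151 \left(1407 \left(- \frac{1}{1211}\right) + \left(24 + \left(2 + 36\right)^{2} - \frac{2 + 36}{30}\right)\right) = - 1151 \left(- \frac{201}{173} + \left(24 + 38^{2} - \frac{19}{15}\right)\right) = - 1151 \left(- \frac{201}{173} + \left(24 + 1444 - \frac{19}{15}\right)\right) = - 1151 \left(- \frac{201}{173} + \frac{22001}{15}\right) = \left(-1151\right) \frac{3803158}{2595} = - \frac{4377434858}{2595}$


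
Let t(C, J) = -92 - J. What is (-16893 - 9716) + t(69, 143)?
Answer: -26844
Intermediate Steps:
(-16893 - 9716) + t(69, 143) = (-16893 - 9716) + (-92 - 1*143) = -26609 + (-92 - 143) = -26609 - 235 = -26844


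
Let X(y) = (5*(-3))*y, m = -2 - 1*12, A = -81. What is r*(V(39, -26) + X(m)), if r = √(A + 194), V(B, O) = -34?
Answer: 176*√113 ≈ 1870.9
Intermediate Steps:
m = -14 (m = -2 - 12 = -14)
X(y) = -15*y
r = √113 (r = √(-81 + 194) = √113 ≈ 10.630)
r*(V(39, -26) + X(m)) = √113*(-34 - 15*(-14)) = √113*(-34 + 210) = √113*176 = 176*√113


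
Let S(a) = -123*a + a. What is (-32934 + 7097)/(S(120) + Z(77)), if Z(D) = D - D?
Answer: 25837/14640 ≈ 1.7648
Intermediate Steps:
Z(D) = 0
S(a) = -122*a
(-32934 + 7097)/(S(120) + Z(77)) = (-32934 + 7097)/(-122*120 + 0) = -25837/(-14640 + 0) = -25837/(-14640) = -25837*(-1/14640) = 25837/14640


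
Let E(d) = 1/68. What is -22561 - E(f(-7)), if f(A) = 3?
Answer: -1534149/68 ≈ -22561.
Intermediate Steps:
E(d) = 1/68
-22561 - E(f(-7)) = -22561 - 1*1/68 = -22561 - 1/68 = -1534149/68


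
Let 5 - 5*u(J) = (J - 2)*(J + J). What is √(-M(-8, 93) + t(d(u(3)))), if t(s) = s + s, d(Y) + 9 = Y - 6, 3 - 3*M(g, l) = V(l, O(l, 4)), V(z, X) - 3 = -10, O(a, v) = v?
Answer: I*√7590/15 ≈ 5.808*I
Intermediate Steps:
V(z, X) = -7 (V(z, X) = 3 - 10 = -7)
M(g, l) = 10/3 (M(g, l) = 1 - ⅓*(-7) = 1 + 7/3 = 10/3)
u(J) = 1 - 2*J*(-2 + J)/5 (u(J) = 1 - (J - 2)*(J + J)/5 = 1 - (-2 + J)*2*J/5 = 1 - 2*J*(-2 + J)/5)
d(Y) = -15 + Y (d(Y) = -9 + (Y - 6) = -9 + (-6 + Y) = -15 + Y)
t(s) = 2*s
√(-M(-8, 93) + t(d(u(3)))) = √(-1*10/3 + 2*(-15 + (1 - ⅖*3² + (⅘)*3))) = √(-10/3 + 2*(-15 + (1 - ⅖*9 + 12/5))) = √(-10/3 + 2*(-15 + (1 - 18/5 + 12/5))) = √(-10/3 + 2*(-15 - ⅕)) = √(-10/3 + 2*(-76/5)) = √(-10/3 - 152/5) = √(-506/15) = I*√7590/15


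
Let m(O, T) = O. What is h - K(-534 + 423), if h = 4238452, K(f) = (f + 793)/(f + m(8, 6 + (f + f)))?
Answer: 436561238/103 ≈ 4.2385e+6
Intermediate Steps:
K(f) = (793 + f)/(8 + f) (K(f) = (f + 793)/(f + 8) = (793 + f)/(8 + f))
h - K(-534 + 423) = 4238452 - (793 + (-534 + 423))/(8 + (-534 + 423)) = 4238452 - (793 - 111)/(8 - 111) = 4238452 - 682/(-103) = 4238452 - (-1)*682/103 = 4238452 - 1*(-682/103) = 4238452 + 682/103 = 436561238/103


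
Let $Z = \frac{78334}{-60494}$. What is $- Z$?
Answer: $\frac{39167}{30247} \approx 1.2949$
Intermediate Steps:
$Z = - \frac{39167}{30247}$ ($Z = 78334 \left(- \frac{1}{60494}\right) = - \frac{39167}{30247} \approx -1.2949$)
$- Z = \left(-1\right) \left(- \frac{39167}{30247}\right) = \frac{39167}{30247}$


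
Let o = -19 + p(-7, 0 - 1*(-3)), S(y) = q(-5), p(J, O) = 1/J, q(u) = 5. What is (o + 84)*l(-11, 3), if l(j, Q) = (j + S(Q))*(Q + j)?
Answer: 21792/7 ≈ 3113.1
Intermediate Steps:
S(y) = 5
o = -134/7 (o = -19 + 1/(-7) = -19 - ⅐ = -134/7 ≈ -19.143)
l(j, Q) = (5 + j)*(Q + j) (l(j, Q) = (j + 5)*(Q + j) = (5 + j)*(Q + j))
(o + 84)*l(-11, 3) = (-134/7 + 84)*((-11)² + 5*3 + 5*(-11) + 3*(-11)) = 454*(121 + 15 - 55 - 33)/7 = (454/7)*48 = 21792/7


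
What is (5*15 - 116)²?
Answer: 1681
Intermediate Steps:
(5*15 - 116)² = (75 - 116)² = (-41)² = 1681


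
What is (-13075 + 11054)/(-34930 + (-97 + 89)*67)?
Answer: 2021/35466 ≈ 0.056984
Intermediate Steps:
(-13075 + 11054)/(-34930 + (-97 + 89)*67) = -2021/(-34930 - 8*67) = -2021/(-34930 - 536) = -2021/(-35466) = -2021*(-1/35466) = 2021/35466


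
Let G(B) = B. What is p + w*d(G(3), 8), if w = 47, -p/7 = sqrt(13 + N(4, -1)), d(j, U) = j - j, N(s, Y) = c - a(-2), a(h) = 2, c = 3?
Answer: -7*sqrt(14) ≈ -26.192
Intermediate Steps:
N(s, Y) = 1 (N(s, Y) = 3 - 1*2 = 3 - 2 = 1)
d(j, U) = 0
p = -7*sqrt(14) (p = -7*sqrt(13 + 1) = -7*sqrt(14) ≈ -26.192)
p + w*d(G(3), 8) = -7*sqrt(14) + 47*0 = -7*sqrt(14) + 0 = -7*sqrt(14)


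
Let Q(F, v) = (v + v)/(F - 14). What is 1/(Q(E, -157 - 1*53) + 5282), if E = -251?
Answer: 53/280030 ≈ 0.00018927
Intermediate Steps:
Q(F, v) = 2*v/(-14 + F) (Q(F, v) = (2*v)/(-14 + F) = 2*v/(-14 + F))
1/(Q(E, -157 - 1*53) + 5282) = 1/(2*(-157 - 1*53)/(-14 - 251) + 5282) = 1/(2*(-157 - 53)/(-265) + 5282) = 1/(2*(-210)*(-1/265) + 5282) = 1/(84/53 + 5282) = 1/(280030/53) = 53/280030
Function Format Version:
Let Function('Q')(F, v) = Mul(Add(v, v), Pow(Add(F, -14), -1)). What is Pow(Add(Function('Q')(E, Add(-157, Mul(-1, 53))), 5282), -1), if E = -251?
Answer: Rational(53, 280030) ≈ 0.00018927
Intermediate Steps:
Function('Q')(F, v) = Mul(2, v, Pow(Add(-14, F), -1)) (Function('Q')(F, v) = Mul(Mul(2, v), Pow(Add(-14, F), -1)) = Mul(2, v, Pow(Add(-14, F), -1)))
Pow(Add(Function('Q')(E, Add(-157, Mul(-1, 53))), 5282), -1) = Pow(Add(Mul(2, Add(-157, Mul(-1, 53)), Pow(Add(-14, -251), -1)), 5282), -1) = Pow(Add(Mul(2, Add(-157, -53), Pow(-265, -1)), 5282), -1) = Pow(Add(Mul(2, -210, Rational(-1, 265)), 5282), -1) = Pow(Add(Rational(84, 53), 5282), -1) = Pow(Rational(280030, 53), -1) = Rational(53, 280030)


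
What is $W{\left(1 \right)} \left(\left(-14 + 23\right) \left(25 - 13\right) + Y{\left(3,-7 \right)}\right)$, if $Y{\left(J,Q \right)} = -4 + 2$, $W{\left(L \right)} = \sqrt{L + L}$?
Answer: $106 \sqrt{2} \approx 149.91$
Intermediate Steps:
$W{\left(L \right)} = \sqrt{2} \sqrt{L}$ ($W{\left(L \right)} = \sqrt{2 L} = \sqrt{2} \sqrt{L}$)
$Y{\left(J,Q \right)} = -2$
$W{\left(1 \right)} \left(\left(-14 + 23\right) \left(25 - 13\right) + Y{\left(3,-7 \right)}\right) = \sqrt{2} \sqrt{1} \left(\left(-14 + 23\right) \left(25 - 13\right) - 2\right) = \sqrt{2} \cdot 1 \left(9 \cdot 12 - 2\right) = \sqrt{2} \left(108 - 2\right) = \sqrt{2} \cdot 106 = 106 \sqrt{2}$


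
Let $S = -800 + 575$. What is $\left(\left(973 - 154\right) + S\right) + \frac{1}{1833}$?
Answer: $\frac{1088803}{1833} \approx 594.0$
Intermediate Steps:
$S = -225$
$\left(\left(973 - 154\right) + S\right) + \frac{1}{1833} = \left(\left(973 - 154\right) - 225\right) + \frac{1}{1833} = \left(819 - 225\right) + \frac{1}{1833} = 594 + \frac{1}{1833} = \frac{1088803}{1833}$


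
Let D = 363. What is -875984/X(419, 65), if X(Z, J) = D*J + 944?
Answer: -16528/463 ≈ -35.698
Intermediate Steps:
X(Z, J) = 944 + 363*J (X(Z, J) = 363*J + 944 = 944 + 363*J)
-875984/X(419, 65) = -875984/(944 + 363*65) = -875984/(944 + 23595) = -875984/24539 = -875984*1/24539 = -16528/463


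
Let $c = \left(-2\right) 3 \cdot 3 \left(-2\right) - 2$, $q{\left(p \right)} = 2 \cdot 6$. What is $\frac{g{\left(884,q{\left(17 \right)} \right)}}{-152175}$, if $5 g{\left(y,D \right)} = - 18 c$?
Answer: $\frac{204}{253625} \approx 0.00080434$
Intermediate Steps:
$q{\left(p \right)} = 12$
$c = 34$ ($c = \left(-6\right) 3 \left(-2\right) - 2 = \left(-18\right) \left(-2\right) - 2 = 36 - 2 = 34$)
$g{\left(y,D \right)} = - \frac{612}{5}$ ($g{\left(y,D \right)} = \frac{\left(-18\right) 34}{5} = \frac{1}{5} \left(-612\right) = - \frac{612}{5}$)
$\frac{g{\left(884,q{\left(17 \right)} \right)}}{-152175} = - \frac{612}{5 \left(-152175\right)} = \left(- \frac{612}{5}\right) \left(- \frac{1}{152175}\right) = \frac{204}{253625}$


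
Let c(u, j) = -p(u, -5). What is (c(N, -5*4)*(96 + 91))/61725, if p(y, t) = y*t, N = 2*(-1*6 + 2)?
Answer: -1496/12345 ≈ -0.12118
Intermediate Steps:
N = -8 (N = 2*(-6 + 2) = 2*(-4) = -8)
p(y, t) = t*y
c(u, j) = 5*u (c(u, j) = -(-5)*u = 5*u)
(c(N, -5*4)*(96 + 91))/61725 = ((5*(-8))*(96 + 91))/61725 = -40*187*(1/61725) = -7480*1/61725 = -1496/12345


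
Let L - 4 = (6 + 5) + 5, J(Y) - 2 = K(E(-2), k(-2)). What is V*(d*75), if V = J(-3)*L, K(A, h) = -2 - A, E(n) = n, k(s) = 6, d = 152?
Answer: 456000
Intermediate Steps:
J(Y) = 2 (J(Y) = 2 + (-2 - 1*(-2)) = 2 + (-2 + 2) = 2 + 0 = 2)
L = 20 (L = 4 + ((6 + 5) + 5) = 4 + (11 + 5) = 4 + 16 = 20)
V = 40 (V = 2*20 = 40)
V*(d*75) = 40*(152*75) = 40*11400 = 456000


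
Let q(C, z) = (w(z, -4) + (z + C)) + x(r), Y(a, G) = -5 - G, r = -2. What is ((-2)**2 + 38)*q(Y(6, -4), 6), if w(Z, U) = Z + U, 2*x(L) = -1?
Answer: 273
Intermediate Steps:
x(L) = -1/2 (x(L) = (1/2)*(-1) = -1/2)
w(Z, U) = U + Z
q(C, z) = -9/2 + C + 2*z (q(C, z) = ((-4 + z) + (z + C)) - 1/2 = ((-4 + z) + (C + z)) - 1/2 = (-4 + C + 2*z) - 1/2 = -9/2 + C + 2*z)
((-2)**2 + 38)*q(Y(6, -4), 6) = ((-2)**2 + 38)*(-9/2 + (-5 - 1*(-4)) + 2*6) = (4 + 38)*(-9/2 + (-5 + 4) + 12) = 42*(-9/2 - 1 + 12) = 42*(13/2) = 273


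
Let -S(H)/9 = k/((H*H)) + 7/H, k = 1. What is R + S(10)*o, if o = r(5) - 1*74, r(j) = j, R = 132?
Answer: 57291/100 ≈ 572.91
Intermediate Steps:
o = -69 (o = 5 - 1*74 = 5 - 74 = -69)
S(H) = -63/H - 9/H² (S(H) = -9*(1/(H*H) + 7/H) = -9*(1/H² + 7/H) = -9*(H⁻² + 7/H) = -63/H - 9/H²)
R + S(10)*o = 132 + (9*(-1 - 7*10)/10²)*(-69) = 132 + (9*(1/100)*(-1 - 70))*(-69) = 132 + (9*(1/100)*(-71))*(-69) = 132 - 639/100*(-69) = 132 + 44091/100 = 57291/100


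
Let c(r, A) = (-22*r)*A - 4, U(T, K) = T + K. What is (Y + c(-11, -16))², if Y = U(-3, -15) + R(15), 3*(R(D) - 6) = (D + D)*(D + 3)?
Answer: 13749264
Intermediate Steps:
U(T, K) = K + T
c(r, A) = -4 - 22*A*r (c(r, A) = -22*A*r - 4 = -4 - 22*A*r)
R(D) = 6 + 2*D*(3 + D)/3 (R(D) = 6 + ((D + D)*(D + 3))/3 = 6 + ((2*D)*(3 + D))/3 = 6 + (2*D*(3 + D))/3 = 6 + 2*D*(3 + D)/3)
Y = 168 (Y = (-15 - 3) + (6 + 2*15 + (⅔)*15²) = -18 + (6 + 30 + (⅔)*225) = -18 + (6 + 30 + 150) = -18 + 186 = 168)
(Y + c(-11, -16))² = (168 + (-4 - 22*(-16)*(-11)))² = (168 + (-4 - 3872))² = (168 - 3876)² = (-3708)² = 13749264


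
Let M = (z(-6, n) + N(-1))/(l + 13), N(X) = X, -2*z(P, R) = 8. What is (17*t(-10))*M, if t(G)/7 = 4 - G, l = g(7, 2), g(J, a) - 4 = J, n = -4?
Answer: -4165/12 ≈ -347.08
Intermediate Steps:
z(P, R) = -4 (z(P, R) = -½*8 = -4)
g(J, a) = 4 + J
l = 11 (l = 4 + 7 = 11)
t(G) = 28 - 7*G (t(G) = 7*(4 - G) = 28 - 7*G)
M = -5/24 (M = (-4 - 1)/(11 + 13) = -5/24 ≈ -0.20833)
(17*t(-10))*M = (17*(28 - 7*(-10)))*(-5/24) = (17*(28 + 70))*(-5/24) = (17*98)*(-5/24) = 1666*(-5/24) = -4165/12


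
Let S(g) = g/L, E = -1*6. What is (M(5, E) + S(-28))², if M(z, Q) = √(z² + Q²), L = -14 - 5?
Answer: 22805/361 + 56*√61/19 ≈ 86.191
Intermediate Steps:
L = -19
E = -6
M(z, Q) = √(Q² + z²)
S(g) = -g/19 (S(g) = g/(-19) = g*(-1/19) = -g/19)
(M(5, E) + S(-28))² = (√((-6)² + 5²) - 1/19*(-28))² = (√(36 + 25) + 28/19)² = (√61 + 28/19)² = (28/19 + √61)²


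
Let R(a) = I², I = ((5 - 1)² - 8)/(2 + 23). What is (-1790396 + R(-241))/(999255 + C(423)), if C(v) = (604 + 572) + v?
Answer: -559498718/312766875 ≈ -1.7889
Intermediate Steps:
C(v) = 1176 + v
I = 8/25 (I = (4² - 8)/25 = (16 - 8)*(1/25) = 8*(1/25) = 8/25 ≈ 0.32000)
R(a) = 64/625 (R(a) = (8/25)² = 64/625)
(-1790396 + R(-241))/(999255 + C(423)) = (-1790396 + 64/625)/(999255 + (1176 + 423)) = -1118997436/(625*(999255 + 1599)) = -1118997436/625/1000854 = -1118997436/625*1/1000854 = -559498718/312766875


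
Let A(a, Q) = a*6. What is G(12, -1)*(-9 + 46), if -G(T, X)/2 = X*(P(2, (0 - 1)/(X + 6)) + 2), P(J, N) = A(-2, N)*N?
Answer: 1628/5 ≈ 325.60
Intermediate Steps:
A(a, Q) = 6*a
P(J, N) = -12*N (P(J, N) = (6*(-2))*N = -12*N)
G(T, X) = -2*X*(2 + 12/(6 + X)) (G(T, X) = -2*X*(-12*(0 - 1)/(X + 6) + 2) = -2*X*(-(-12)/(6 + X) + 2) = -2*X*(12/(6 + X) + 2) = -2*X*(2 + 12/(6 + X)))
G(12, -1)*(-9 + 46) = (-4*(-1)*(12 - 1)/(6 - 1))*(-9 + 46) = -4*(-1)*11/5*37 = -4*(-1)*⅕*11*37 = (44/5)*37 = 1628/5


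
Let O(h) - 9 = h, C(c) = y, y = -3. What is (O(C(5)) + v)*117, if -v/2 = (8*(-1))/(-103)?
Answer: 70434/103 ≈ 683.83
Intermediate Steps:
v = -16/103 (v = -2*8*(-1)/(-103) = -(-16)*(-1)/103 = -2*8/103 = -16/103 ≈ -0.15534)
C(c) = -3
O(h) = 9 + h
(O(C(5)) + v)*117 = ((9 - 3) - 16/103)*117 = (6 - 16/103)*117 = (602/103)*117 = 70434/103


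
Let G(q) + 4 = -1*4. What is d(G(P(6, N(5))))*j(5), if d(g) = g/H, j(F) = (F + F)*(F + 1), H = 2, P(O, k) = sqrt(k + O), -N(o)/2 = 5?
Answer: -240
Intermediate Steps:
N(o) = -10 (N(o) = -2*5 = -10)
P(O, k) = sqrt(O + k)
G(q) = -8 (G(q) = -4 - 1*4 = -4 - 4 = -8)
j(F) = 2*F*(1 + F) (j(F) = (2*F)*(1 + F) = 2*F*(1 + F))
d(g) = g/2
d(G(P(6, N(5))))*j(5) = ((1/2)*(-8))*(2*5*(1 + 5)) = -8*5*6 = -4*60 = -240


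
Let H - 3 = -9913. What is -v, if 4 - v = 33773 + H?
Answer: 23859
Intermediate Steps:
H = -9910 (H = 3 - 9913 = -9910)
v = -23859 (v = 4 - (33773 - 9910) = 4 - 1*23863 = 4 - 23863 = -23859)
-v = -1*(-23859) = 23859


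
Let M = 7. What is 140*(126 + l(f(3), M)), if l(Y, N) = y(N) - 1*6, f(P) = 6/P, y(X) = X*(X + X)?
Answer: 30520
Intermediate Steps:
y(X) = 2*X² (y(X) = X*(2*X) = 2*X²)
l(Y, N) = -6 + 2*N² (l(Y, N) = 2*N² - 1*6 = 2*N² - 6 = -6 + 2*N²)
140*(126 + l(f(3), M)) = 140*(126 + (-6 + 2*7²)) = 140*(126 + (-6 + 2*49)) = 140*(126 + (-6 + 98)) = 140*(126 + 92) = 140*218 = 30520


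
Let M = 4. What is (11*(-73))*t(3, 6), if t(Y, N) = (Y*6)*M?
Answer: -57816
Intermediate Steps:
t(Y, N) = 24*Y (t(Y, N) = (Y*6)*4 = (6*Y)*4 = 24*Y)
(11*(-73))*t(3, 6) = (11*(-73))*(24*3) = -803*72 = -57816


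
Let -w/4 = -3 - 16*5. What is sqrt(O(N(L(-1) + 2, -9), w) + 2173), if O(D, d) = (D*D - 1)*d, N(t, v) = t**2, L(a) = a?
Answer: sqrt(2173) ≈ 46.615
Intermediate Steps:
w = 332 (w = -4*(-3 - 16*5) = -4*(-3 - 1*80) = -4*(-3 - 80) = -4*(-83) = 332)
O(D, d) = d*(-1 + D**2) (O(D, d) = (D**2 - 1)*d = (-1 + D**2)*d = d*(-1 + D**2))
sqrt(O(N(L(-1) + 2, -9), w) + 2173) = sqrt(332*(-1 + ((-1 + 2)**2)**2) + 2173) = sqrt(332*(-1 + (1**2)**2) + 2173) = sqrt(332*(-1 + 1**2) + 2173) = sqrt(332*(-1 + 1) + 2173) = sqrt(332*0 + 2173) = sqrt(0 + 2173) = sqrt(2173)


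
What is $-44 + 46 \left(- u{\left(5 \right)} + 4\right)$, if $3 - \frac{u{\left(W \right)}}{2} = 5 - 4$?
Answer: $-44$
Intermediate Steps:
$u{\left(W \right)} = 4$ ($u{\left(W \right)} = 6 - 2 \left(5 - 4\right) = 6 - 2 = 4$)
$-44 + 46 \left(- u{\left(5 \right)} + 4\right) = -44 + 46 \left(\left(-1\right) 4 + 4\right) = -44 + 46 \left(-4 + 4\right) = -44 + 46 \cdot 0 = -44 + 0 = -44$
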